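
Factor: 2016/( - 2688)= - 3/4=   - 2^( - 2)*3^1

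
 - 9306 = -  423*22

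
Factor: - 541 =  - 541^1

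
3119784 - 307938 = 2811846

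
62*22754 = 1410748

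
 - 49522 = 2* ( - 24761)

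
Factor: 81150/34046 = 40575/17023 = 3^1*5^2* 29^ (  -  1)*541^1*587^ (-1 ) 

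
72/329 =72/329 = 0.22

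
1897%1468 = 429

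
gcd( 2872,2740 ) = 4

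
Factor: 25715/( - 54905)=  - 37/79=- 37^1 *79^(- 1) 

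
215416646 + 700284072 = 915700718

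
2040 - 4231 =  - 2191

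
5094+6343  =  11437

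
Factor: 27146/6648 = 2^( - 2)*3^ (  -  1)*7^2 = 49/12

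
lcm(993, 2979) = 2979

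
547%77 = 8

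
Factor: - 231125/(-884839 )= 5^3*43^2 * 677^(  -  1 )*1307^(-1 ) 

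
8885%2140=325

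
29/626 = 29/626 = 0.05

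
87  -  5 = 82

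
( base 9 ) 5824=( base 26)69p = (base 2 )1000011011011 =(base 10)4315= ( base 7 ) 15403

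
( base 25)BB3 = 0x1bf1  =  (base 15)21bd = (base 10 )7153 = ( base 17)17cd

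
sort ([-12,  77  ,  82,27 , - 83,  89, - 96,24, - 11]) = [ - 96, - 83, - 12,  -  11,24,27,  77,82,89 ]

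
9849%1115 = 929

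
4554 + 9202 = 13756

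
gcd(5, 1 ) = 1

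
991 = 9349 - 8358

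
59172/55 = 59172/55 = 1075.85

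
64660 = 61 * 1060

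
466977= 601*777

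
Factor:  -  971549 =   -  971549^1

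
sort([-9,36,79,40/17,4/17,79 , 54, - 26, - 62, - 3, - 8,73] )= [-62, - 26, - 9, - 8, - 3,4/17,40/17, 36,54,73,79, 79] 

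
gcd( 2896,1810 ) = 362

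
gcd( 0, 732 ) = 732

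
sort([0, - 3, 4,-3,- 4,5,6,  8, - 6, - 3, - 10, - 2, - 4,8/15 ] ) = [ - 10, - 6, - 4,-4, - 3, - 3 , - 3, - 2, 0, 8/15, 4, 5, 6, 8] 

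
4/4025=4/4025 =0.00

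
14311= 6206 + 8105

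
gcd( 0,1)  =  1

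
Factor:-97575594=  - 2^1*3^1*16262599^1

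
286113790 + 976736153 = 1262849943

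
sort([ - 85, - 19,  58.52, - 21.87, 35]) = [ -85, - 21.87, - 19,  35 , 58.52 ] 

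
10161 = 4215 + 5946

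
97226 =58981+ 38245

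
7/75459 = 7/75459 =0.00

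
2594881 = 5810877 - 3215996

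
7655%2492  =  179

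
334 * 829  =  276886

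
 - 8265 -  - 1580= - 6685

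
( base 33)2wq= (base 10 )3260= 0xCBC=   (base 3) 11110202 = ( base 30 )3IK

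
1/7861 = 1/7861 = 0.00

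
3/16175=3/16175 = 0.00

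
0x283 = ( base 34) IV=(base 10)643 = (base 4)22003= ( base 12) 457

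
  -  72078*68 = -4901304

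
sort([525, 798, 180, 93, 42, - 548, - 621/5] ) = [ - 548,-621/5  ,  42, 93,180 , 525, 798 ] 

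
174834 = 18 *9713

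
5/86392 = 5/86392 = 0.00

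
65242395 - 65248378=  - 5983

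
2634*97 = 255498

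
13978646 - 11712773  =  2265873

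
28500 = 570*50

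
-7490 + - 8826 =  - 16316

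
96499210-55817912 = 40681298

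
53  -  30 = 23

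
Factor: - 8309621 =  - 43^1*193247^1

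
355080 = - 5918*( - 60)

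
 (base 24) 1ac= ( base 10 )828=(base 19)25b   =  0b1100111100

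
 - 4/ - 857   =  4/857= 0.00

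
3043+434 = 3477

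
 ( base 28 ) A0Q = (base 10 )7866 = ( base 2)1111010111010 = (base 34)6rc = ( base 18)1650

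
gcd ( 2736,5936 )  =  16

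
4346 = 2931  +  1415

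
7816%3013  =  1790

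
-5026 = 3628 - 8654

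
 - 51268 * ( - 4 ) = 205072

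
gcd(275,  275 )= 275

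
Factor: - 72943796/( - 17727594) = 36471898/8863797 = 2^1*3^( - 1) * 257^1*70957^1*2954599^(  -  1)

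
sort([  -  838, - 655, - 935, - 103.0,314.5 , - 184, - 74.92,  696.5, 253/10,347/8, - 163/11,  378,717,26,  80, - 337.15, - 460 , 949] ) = [ - 935,-838, - 655, - 460, - 337.15,-184, - 103.0, - 74.92 , - 163/11, 253/10, 26, 347/8,  80, 314.5,378 , 696.5, 717 , 949]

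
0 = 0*57112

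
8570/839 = 8570/839 =10.21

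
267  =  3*89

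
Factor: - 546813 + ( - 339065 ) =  - 885878 = - 2^1*7^1*63277^1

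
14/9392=7/4696= 0.00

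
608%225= 158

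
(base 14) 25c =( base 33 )EC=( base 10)474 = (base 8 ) 732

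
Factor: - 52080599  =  -52080599^1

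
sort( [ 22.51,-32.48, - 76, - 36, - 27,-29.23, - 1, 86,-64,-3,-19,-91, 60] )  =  [ - 91,  -  76, - 64, - 36 , -32.48,  -  29.23,-27,-19,-3,-1,  22.51,60, 86] 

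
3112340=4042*770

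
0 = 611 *0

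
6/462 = 1/77 = 0.01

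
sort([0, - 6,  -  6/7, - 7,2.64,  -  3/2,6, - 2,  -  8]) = [-8, - 7, - 6, - 2, - 3/2, - 6/7,0,2.64, 6 ] 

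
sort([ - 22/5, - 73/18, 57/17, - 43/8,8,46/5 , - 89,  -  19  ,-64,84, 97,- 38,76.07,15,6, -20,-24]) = [-89, - 64,  -  38, - 24,-20,-19, - 43/8,-22/5, - 73/18, 57/17,6, 8,46/5,15,76.07, 84, 97] 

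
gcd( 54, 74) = 2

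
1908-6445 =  - 4537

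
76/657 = 76/657 = 0.12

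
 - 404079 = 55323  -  459402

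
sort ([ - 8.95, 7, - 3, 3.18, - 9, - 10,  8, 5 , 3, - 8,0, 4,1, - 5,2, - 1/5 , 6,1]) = [ - 10,-9, - 8.95, - 8, - 5, - 3, - 1/5, 0, 1,1,2,3, 3.18, 4,5, 6,7, 8]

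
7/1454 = 7/1454= 0.00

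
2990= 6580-3590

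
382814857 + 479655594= 862470451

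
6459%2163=2133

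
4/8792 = 1/2198=0.00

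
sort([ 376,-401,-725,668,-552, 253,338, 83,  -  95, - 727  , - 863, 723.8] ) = [ - 863, - 727, - 725,-552,  -  401,-95, 83, 253, 338,376,668,  723.8] 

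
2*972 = 1944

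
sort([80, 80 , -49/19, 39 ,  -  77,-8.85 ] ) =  [-77, - 8.85,  -  49/19 , 39,80, 80 ]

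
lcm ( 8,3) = 24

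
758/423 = 758/423  =  1.79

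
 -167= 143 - 310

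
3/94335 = 1/31445 = 0.00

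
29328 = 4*7332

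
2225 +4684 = 6909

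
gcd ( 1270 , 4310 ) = 10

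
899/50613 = 899/50613 = 0.02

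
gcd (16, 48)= 16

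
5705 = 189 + 5516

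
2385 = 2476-91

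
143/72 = 1  +  71/72=1.99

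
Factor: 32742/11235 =102/35 = 2^1*3^1*5^( - 1) *7^( - 1)*17^1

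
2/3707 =2/3707 =0.00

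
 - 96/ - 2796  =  8/233  =  0.03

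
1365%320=85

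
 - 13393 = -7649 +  - 5744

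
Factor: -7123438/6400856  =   -508817/457204  =  - 2^( - 2)*11^( - 1)*10391^( - 1 )*508817^1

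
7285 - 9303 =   -  2018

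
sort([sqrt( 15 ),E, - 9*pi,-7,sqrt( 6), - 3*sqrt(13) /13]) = [-9 * pi, - 7, - 3*sqrt(13)/13 , sqrt( 6 ), E, sqrt( 15)]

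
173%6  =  5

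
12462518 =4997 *2494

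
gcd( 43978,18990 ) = 2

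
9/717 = 3/239= 0.01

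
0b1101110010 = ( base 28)13e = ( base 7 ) 2400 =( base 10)882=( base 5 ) 12012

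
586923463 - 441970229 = 144953234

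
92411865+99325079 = 191736944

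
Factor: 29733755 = 5^1*37^1*160723^1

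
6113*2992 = 18290096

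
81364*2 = 162728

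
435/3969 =145/1323=   0.11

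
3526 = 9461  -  5935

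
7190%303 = 221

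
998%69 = 32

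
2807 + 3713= 6520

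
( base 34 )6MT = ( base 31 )80p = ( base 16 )1E21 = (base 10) 7713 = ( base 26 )BAH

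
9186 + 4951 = 14137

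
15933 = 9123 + 6810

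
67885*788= 53493380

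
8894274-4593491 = 4300783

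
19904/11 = 19904/11 = 1809.45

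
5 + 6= 11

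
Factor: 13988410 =2^1*5^1*1398841^1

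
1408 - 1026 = 382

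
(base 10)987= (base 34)t1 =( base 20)297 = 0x3DB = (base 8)1733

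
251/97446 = 251/97446= 0.00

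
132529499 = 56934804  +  75594695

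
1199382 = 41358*29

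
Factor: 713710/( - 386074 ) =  - 745/403 = -5^1 * 13^( - 1 )*31^( - 1) * 149^1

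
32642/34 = 16321/17 = 960.06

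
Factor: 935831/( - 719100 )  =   - 2^( - 2)* 3^( - 2)*5^( - 2 )*13^1  *17^(-1)*47^( - 1 )*71987^1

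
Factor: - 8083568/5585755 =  - 2^4 *5^( - 1 )*7^ ( - 3)*17^1*113^1*263^1*3257^( -1 ) 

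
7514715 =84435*89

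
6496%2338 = 1820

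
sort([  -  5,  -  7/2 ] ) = [ - 5,-7/2]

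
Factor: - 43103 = -43103^1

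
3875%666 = 545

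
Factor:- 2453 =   -  11^1 * 223^1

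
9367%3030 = 277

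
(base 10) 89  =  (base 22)41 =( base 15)5e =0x59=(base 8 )131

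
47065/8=5883+1/8  =  5883.12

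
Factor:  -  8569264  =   - 2^4*11^1*181^1*269^1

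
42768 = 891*48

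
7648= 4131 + 3517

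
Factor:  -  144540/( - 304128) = 2^( - 8 ) *3^( - 1 )*5^1*73^1 =365/768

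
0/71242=0 = 0.00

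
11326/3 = 3775 + 1/3 = 3775.33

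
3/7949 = 3/7949 = 0.00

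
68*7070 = 480760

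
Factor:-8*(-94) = 752  =  2^4 * 47^1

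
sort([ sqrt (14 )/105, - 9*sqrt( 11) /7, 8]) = [ - 9*sqrt(11 ) /7, sqrt (14)/105,8]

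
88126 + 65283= 153409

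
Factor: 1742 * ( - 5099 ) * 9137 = -2^1 * 13^1*67^1*5099^1*9137^1 = - 81159018746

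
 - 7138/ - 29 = 246 + 4/29 =246.14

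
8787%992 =851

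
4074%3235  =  839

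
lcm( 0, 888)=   0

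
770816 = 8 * 96352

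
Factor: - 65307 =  - 3^1*11^1 *1979^1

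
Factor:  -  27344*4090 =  - 111836960 = - 2^5 * 5^1* 409^1*1709^1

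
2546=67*38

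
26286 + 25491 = 51777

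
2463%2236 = 227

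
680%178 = 146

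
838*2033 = 1703654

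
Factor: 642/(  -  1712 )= - 2^( - 3 )*3^1  =  -3/8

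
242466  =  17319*14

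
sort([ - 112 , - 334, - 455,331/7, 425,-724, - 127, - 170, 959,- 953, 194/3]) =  [ - 953, - 724, - 455, - 334, - 170 , - 127, - 112,331/7,  194/3, 425, 959]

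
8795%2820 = 335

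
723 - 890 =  - 167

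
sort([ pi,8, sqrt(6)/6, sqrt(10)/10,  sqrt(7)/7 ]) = [ sqrt(10)/10, sqrt(7 )/7,sqrt(6)/6  ,  pi, 8]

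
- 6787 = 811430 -818217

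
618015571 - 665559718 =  - 47544147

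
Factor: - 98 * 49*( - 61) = 292922 = 2^1*7^4*61^1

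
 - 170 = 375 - 545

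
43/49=43/49 =0.88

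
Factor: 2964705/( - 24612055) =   -  3^1*13^( - 1) * 79^( - 1)*4793^ ( - 1 )*197647^1 = - 592941/4922411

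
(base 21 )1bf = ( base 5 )10222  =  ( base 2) 1010101111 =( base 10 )687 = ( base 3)221110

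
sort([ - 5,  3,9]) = [-5,3,9]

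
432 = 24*18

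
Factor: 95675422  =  2^1*17^1 *2813983^1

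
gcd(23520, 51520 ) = 1120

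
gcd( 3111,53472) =3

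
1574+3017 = 4591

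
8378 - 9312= - 934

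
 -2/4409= -2/4409=- 0.00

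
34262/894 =17131/447 =38.32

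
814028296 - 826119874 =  - 12091578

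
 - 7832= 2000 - 9832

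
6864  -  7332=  - 468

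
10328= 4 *2582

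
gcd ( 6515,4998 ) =1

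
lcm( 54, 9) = 54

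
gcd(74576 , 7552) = 944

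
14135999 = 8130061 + 6005938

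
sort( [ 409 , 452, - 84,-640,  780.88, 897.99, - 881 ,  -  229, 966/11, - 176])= [ - 881, - 640, - 229, - 176, - 84 , 966/11,409,  452, 780.88, 897.99 ]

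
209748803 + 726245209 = 935994012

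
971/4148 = 971/4148 = 0.23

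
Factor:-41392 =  - 2^4*13^1*199^1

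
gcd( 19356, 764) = 4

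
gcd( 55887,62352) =3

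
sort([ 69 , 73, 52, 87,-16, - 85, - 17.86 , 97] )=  [ - 85, - 17.86, - 16, 52,69,73,87 , 97] 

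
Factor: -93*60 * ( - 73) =2^2*3^2*5^1*31^1*73^1=407340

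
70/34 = 35/17 = 2.06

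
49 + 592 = 641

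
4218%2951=1267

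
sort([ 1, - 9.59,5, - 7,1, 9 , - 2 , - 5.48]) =[ - 9.59,-7,-5.48 , - 2,1,1 , 5,9]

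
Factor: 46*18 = 2^2 * 3^2*23^1 = 828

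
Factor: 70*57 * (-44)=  - 175560 = - 2^3* 3^1  *  5^1*7^1 * 11^1*19^1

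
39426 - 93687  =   - 54261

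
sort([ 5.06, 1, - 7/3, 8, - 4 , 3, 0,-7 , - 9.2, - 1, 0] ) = [ - 9.2, - 7, - 4, - 7/3,-1  ,  0, 0, 1,  3, 5.06, 8 ]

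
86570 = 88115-1545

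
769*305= 234545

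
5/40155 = 1/8031 = 0.00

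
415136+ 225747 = 640883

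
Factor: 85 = 5^1 * 17^1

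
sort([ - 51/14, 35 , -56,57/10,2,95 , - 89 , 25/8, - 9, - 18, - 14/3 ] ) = [ - 89, - 56, - 18, - 9,-14/3, - 51/14, 2, 25/8, 57/10,35 , 95 ] 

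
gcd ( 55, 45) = 5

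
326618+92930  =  419548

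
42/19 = 42/19 = 2.21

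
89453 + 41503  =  130956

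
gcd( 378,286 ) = 2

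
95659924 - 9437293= 86222631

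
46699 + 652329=699028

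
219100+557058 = 776158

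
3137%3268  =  3137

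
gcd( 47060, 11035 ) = 5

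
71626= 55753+15873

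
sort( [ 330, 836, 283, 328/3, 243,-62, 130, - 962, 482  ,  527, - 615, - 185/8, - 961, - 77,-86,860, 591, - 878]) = [ - 962, - 961, - 878, - 615, - 86,  -  77, - 62, - 185/8, 328/3,130, 243,283,  330, 482 , 527,591, 836,860]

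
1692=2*846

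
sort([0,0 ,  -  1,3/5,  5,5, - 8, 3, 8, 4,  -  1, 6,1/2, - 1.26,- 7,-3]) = [ - 8,- 7,- 3, - 1.26, - 1, - 1,  0 , 0, 1/2, 3/5, 3,4,5,5,6,  8]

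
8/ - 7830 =-4/3915   =  -0.00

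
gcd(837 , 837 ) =837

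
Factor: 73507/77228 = 2^( - 2 )*7^1*43^(-1)*449^ ( - 1)*10501^1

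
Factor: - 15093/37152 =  - 13/32=- 2^(  -  5 )  *  13^1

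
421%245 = 176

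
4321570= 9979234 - 5657664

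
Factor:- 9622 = -2^1*17^1 * 283^1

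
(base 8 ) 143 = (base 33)30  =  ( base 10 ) 99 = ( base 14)71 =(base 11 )90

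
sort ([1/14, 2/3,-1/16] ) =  [-1/16 , 1/14,2/3 ]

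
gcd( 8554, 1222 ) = 1222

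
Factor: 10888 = 2^3*1361^1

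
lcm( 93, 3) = 93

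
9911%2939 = 1094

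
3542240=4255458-713218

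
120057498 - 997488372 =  - 877430874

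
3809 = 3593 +216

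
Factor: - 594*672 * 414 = - 2^7 * 3^6*7^1*11^1*23^1 = -165255552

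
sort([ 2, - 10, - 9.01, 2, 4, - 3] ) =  [ - 10, - 9.01,-3,  2, 2, 4 ] 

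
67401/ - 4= - 67401/4 = -16850.25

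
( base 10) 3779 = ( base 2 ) 111011000011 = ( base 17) d15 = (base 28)4mr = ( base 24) 6DB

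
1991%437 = 243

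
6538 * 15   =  98070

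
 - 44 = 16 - 60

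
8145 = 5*1629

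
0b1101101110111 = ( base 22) EBD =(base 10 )7031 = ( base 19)1091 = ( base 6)52315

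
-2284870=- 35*65282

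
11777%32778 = 11777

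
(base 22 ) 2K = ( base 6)144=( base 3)2101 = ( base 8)100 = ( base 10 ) 64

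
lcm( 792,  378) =16632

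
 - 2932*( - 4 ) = 11728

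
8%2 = 0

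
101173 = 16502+84671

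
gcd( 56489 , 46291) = 1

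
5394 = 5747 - 353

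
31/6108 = 31/6108 = 0.01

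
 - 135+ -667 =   -  802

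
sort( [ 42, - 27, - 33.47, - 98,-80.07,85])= [ - 98, - 80.07, - 33.47, -27,42, 85]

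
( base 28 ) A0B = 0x1eab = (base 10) 7851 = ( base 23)ej8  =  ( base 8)17253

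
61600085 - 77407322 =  - 15807237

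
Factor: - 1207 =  - 17^1*71^1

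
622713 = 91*6843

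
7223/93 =77 + 2/3=77.67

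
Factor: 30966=2^1 *3^1*  13^1*397^1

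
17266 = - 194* (-89)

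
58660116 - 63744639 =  - 5084523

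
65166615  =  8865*7351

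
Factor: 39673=97^1*409^1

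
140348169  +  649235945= 789584114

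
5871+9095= 14966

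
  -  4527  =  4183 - 8710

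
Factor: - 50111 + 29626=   -  5^1*17^1*241^1 = -20485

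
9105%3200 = 2705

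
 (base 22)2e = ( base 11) 53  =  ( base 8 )72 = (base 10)58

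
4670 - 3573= 1097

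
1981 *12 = 23772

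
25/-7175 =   -  1 + 286/287 = - 0.00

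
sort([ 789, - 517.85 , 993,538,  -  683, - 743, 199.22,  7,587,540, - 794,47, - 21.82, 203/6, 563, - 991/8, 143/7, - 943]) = [ - 943, - 794 , - 743, - 683, - 517.85, - 991/8, - 21.82,7,  143/7, 203/6,47,199.22, 538, 540,563  ,  587,789,993]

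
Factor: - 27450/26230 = - 45/43 = - 3^2*5^1*43^(  -  1) 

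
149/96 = 1 + 53/96 = 1.55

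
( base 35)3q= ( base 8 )203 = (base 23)5G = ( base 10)131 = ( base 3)11212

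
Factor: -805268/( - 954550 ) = 402634/477275 = 2^1 * 5^( - 2 ) *17^( - 1) * 37^1*1123^ ( - 1)*5441^1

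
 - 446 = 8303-8749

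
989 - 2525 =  -1536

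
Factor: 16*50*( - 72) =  - 57600 = - 2^8 * 3^2*5^2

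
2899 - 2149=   750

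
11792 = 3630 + 8162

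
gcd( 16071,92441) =1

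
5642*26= 146692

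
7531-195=7336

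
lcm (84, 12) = 84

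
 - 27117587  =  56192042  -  83309629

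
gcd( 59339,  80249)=1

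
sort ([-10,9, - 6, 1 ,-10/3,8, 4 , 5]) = [ -10, - 6, - 10/3,  1,4, 5 , 8,  9] 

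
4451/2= 4451/2 = 2225.50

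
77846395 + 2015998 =79862393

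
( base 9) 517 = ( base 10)421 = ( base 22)j3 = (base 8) 645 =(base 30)E1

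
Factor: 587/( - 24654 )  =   - 2^( - 1)*3^( - 1) * 7^( - 1)= - 1/42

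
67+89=156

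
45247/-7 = - 6464 + 1/7  =  - 6463.86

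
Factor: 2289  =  3^1*7^1*109^1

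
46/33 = 1+13/33= 1.39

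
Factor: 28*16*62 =27776 = 2^7*7^1 * 31^1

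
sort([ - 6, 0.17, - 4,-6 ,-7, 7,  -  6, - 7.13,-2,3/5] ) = [-7.13, - 7, - 6,-6, -6, - 4,-2,0.17,  3/5,7] 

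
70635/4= 17658 + 3/4 = 17658.75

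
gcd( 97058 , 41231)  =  1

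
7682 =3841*2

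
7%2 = 1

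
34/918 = 1/27  =  0.04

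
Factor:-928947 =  - 3^1  *  23^1 * 13463^1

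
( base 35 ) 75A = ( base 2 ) 10001000111000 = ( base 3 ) 110000110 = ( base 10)8760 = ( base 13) 3CAB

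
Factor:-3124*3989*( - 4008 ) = 49946237088 = 2^5*3^1*11^1*71^1 * 167^1*3989^1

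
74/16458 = 37/8229  =  0.00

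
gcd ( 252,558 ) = 18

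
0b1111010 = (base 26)4i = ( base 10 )122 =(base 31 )3T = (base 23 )57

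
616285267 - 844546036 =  - 228260769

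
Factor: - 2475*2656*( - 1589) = 2^5 * 3^2*5^2* 7^1 * 11^1*83^1*227^1 = 10445450400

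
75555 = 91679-16124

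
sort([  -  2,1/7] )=[-2, 1/7 ] 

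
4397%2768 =1629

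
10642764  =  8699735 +1943029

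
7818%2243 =1089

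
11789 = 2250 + 9539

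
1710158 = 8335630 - 6625472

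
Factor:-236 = -2^2* 59^1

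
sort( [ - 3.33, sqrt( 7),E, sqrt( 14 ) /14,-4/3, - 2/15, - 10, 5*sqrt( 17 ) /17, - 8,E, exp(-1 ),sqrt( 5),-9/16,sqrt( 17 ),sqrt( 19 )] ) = [- 10, -8, - 3.33, - 4/3 ,- 9/16, - 2/15,sqrt(14) /14 , exp( - 1),5*sqrt( 17) /17  ,  sqrt( 5 ),sqrt( 7 ), E, E,sqrt( 17 ), sqrt( 19)]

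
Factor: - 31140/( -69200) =2^ ( - 2 )*3^2*5^(- 1 ) = 9/20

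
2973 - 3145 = - 172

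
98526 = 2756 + 95770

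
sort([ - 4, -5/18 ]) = [ - 4, - 5/18] 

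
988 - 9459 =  - 8471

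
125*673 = 84125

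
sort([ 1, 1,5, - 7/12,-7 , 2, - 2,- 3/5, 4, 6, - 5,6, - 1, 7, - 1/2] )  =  [ - 7,-5, - 2, - 1, - 3/5,-7/12, - 1/2, 1 , 1, 2, 4, 5, 6, 6, 7]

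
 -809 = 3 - 812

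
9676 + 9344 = 19020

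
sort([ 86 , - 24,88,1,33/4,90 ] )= [- 24, 1,33/4, 86, 88,90] 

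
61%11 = 6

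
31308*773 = 24201084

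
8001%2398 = 807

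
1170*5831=6822270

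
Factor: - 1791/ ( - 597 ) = 3 = 3^1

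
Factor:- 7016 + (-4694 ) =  - 2^1*5^1*1171^1=-11710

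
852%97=76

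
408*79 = 32232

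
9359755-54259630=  - 44899875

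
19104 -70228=- 51124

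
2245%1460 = 785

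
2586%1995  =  591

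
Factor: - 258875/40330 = - 475/74 = - 2^( - 1)*5^2* 19^1*37^( - 1 )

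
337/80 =337/80 =4.21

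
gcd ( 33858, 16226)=38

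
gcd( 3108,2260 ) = 4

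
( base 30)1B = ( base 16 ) 29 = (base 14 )2d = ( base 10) 41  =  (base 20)21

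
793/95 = 8+33/95 = 8.35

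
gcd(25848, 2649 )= 3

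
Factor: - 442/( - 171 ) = 2^1*3^(- 2 )*13^1*17^1*19^( - 1)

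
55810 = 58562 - 2752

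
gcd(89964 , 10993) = 1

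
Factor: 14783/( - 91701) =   -  3^( - 2 )*23^( - 1)*443^(-1) *14783^1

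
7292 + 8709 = 16001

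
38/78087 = 38/78087 = 0.00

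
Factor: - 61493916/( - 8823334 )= 2^1*3^1*11^1*13^( - 1 )*19^( - 1)*53^( - 1 )*79^1*337^( - 1 )*5897^1  =  30746958/4411667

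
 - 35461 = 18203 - 53664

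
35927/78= 35927/78 = 460.60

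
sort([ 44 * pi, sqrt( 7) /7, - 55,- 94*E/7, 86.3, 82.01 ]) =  [ - 55, - 94 * E/7, sqrt( 7)/7,82.01,86.3, 44*pi ]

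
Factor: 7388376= 2^3*3^1*211^1 * 1459^1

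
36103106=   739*48854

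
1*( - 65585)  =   -65585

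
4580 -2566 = 2014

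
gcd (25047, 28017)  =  99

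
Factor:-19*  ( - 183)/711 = 1159/237= 3^( - 1 )*19^1*61^1*79^( - 1 ) 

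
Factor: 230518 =2^1*115259^1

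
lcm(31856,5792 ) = 63712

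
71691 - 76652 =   -  4961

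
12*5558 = 66696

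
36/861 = 12/287 = 0.04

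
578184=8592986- 8014802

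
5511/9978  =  1837/3326 = 0.55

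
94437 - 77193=17244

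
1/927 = 1/927  =  0.00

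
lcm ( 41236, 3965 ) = 206180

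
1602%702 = 198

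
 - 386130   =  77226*( - 5 ) 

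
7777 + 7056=14833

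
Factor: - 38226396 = -2^2*3^1*13^1*317^1*773^1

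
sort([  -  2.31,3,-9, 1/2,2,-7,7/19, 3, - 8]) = [ - 9,- 8, - 7,-2.31,7/19, 1/2,2,3,3]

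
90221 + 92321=182542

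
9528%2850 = 978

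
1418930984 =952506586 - - 466424398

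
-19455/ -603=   6485/201  =  32.26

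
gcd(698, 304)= 2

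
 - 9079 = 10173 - 19252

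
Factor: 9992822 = 2^1*7^1*19^1*37567^1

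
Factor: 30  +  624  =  2^1*3^1*109^1 =654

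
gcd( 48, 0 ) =48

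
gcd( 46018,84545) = 1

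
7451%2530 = 2391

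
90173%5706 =4583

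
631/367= 1+264/367 = 1.72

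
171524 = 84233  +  87291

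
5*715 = 3575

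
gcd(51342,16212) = 6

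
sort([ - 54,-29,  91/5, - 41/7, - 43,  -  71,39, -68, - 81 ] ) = [ -81,  -  71 ,  -  68, - 54, - 43, - 29 , - 41/7,91/5,39 ] 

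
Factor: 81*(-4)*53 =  - 2^2*3^4*53^1 = - 17172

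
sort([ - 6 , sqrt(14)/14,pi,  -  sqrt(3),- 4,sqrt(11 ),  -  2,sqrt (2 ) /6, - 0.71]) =[-6,  -  4,-2,  -  sqrt(  3 ),- 0.71, sqrt( 2)/6,sqrt(14 ) /14, pi,sqrt (11 ) ]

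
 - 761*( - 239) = 181879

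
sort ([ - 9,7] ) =[ - 9,7]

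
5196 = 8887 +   -  3691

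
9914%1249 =1171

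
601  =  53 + 548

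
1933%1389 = 544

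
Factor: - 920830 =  -2^1* 5^1 *92083^1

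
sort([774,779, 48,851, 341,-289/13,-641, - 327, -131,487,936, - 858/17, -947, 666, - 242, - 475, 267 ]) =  [ - 947, - 641, - 475, - 327, -242, - 131, - 858/17, - 289/13, 48,  267,341,487, 666, 774,779, 851, 936]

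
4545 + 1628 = 6173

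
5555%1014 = 485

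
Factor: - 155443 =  - 155443^1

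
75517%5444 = 4745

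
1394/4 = 697/2=348.50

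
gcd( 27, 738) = 9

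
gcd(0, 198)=198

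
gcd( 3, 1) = 1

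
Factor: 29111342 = 2^1*  13^1  *  79^1*14173^1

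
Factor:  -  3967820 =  - 2^2*5^1*198391^1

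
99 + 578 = 677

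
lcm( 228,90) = 3420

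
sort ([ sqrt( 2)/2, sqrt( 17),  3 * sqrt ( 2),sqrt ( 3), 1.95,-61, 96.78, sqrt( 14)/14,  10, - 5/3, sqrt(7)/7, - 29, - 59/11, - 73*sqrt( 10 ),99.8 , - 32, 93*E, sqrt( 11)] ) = [ - 73*sqrt(10) , - 61, - 32, - 29,-59/11, - 5/3, sqrt( 14 )/14 , sqrt(7) /7,sqrt( 2)/2,sqrt( 3), 1.95,sqrt(11),sqrt( 17),  3*sqrt( 2 ), 10, 96.78,99.8, 93*E ]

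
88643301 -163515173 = - 74871872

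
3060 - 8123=- 5063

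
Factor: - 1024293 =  - 3^1*421^1*811^1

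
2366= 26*91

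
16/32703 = 16/32703 = 0.00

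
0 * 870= 0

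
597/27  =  22 + 1/9 = 22.11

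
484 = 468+16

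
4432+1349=5781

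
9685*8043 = 77896455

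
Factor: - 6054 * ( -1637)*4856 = 2^4*3^1 * 607^1 * 1009^1*1637^1 = 48124892688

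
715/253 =2 + 19/23 = 2.83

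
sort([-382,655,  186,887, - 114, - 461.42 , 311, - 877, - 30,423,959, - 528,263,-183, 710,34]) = [ - 877, - 528, - 461.42, - 382,  -  183,- 114, - 30,34,186, 263,311, 423,655,710,  887 , 959] 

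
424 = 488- 64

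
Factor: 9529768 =2^3*1191221^1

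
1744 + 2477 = 4221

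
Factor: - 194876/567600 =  - 103/300 = - 2^( - 2)*3^ ( - 1)*5^( - 2) * 103^1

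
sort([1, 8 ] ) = [ 1,8]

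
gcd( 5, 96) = 1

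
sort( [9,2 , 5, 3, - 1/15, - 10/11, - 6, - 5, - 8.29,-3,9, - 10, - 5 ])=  [ - 10, - 8.29,-6,- 5,  -  5, - 3, - 10/11,-1/15,2, 3,5, 9, 9] 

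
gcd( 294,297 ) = 3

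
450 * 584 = 262800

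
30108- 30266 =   -  158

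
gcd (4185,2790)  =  1395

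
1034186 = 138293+895893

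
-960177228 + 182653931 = -777523297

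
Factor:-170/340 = - 2^( - 1 ) = - 1/2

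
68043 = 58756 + 9287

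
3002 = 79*38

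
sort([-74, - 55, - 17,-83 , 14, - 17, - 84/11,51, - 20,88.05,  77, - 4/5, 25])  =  [ - 83,-74, - 55, -20,-17, - 17, - 84/11, - 4/5, 14,25,51, 77, 88.05] 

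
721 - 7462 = - 6741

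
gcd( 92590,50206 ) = 2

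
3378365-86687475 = - 83309110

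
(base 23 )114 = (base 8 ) 1054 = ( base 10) 556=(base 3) 202121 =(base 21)15a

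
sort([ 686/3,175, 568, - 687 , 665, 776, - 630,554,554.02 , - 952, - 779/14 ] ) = [ - 952 , - 687 , - 630, - 779/14,175, 686/3,554,554.02,568 , 665,  776]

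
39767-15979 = 23788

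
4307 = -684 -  - 4991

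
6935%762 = 77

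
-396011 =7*(  -  56573)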